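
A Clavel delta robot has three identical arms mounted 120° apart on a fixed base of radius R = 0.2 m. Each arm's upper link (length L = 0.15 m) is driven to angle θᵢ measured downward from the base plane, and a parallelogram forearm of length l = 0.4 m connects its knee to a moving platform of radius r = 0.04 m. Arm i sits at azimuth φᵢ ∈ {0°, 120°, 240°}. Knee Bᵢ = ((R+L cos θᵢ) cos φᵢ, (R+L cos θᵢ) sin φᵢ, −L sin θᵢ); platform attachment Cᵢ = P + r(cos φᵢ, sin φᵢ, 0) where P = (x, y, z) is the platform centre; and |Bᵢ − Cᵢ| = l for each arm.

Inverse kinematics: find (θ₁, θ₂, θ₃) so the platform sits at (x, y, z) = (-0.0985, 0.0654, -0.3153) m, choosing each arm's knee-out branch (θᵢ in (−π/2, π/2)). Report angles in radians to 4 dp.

arm 1 (φ=0.0°): x'=-0.0985, y'=0.0654
  A=0.2585, B=-0.3153, C=(l²−L²−A²−y'²−z²)/(2L)=-0.1100
  γ=atan2(-0.3153,0.2585)=-0.8841;  ψ=arccos(-0.2699)=1.8441;  θ1=γ+ψ≈0.9600
φ2=120.0° → target in arm frame (0.1059, 0.0526)
  A cos θ + B sin θ = C:  0.0541·cos θ + -0.3153·sin θ = 0.1080
  √(A²+B²)=0.3199;  θ2 = -1.4008+1.2265 ≈ -0.1743
φ3=240.0° → target in arm frame (-0.0074, -0.1180)
  A cos θ + B sin θ = C:  0.1674·cos θ + -0.3153·sin θ = -0.0129
  γ=atan2(-0.3153,0.1674)=-1.0827;  ψ=arccos(-0.0360)=1.6068;  θ3=γ+ψ≈0.5241

θ₁ = 0.9600, θ₂ = -0.1743, θ₃ = 0.5241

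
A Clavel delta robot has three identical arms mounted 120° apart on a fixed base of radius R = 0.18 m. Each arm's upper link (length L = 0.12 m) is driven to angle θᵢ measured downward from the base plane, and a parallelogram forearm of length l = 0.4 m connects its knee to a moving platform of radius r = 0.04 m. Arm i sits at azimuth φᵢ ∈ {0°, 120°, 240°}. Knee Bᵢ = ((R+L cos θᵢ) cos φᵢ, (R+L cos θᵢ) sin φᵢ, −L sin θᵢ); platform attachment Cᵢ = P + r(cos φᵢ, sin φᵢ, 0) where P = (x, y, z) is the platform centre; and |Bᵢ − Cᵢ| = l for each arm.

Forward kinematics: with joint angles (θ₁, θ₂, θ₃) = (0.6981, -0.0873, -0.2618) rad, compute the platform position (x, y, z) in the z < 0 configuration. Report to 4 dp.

φ1=0.0°: virtual centre (0.2319, 0.0000, -0.0771), radius l
φ2=120.0°: virtual centre (-0.1298, 0.2248, 0.0105), radius l
arm 3 at φ=240.0°: ρ3 = 0.2559;  centre 3 = (-0.1280, -0.2216, 0.0311)
|centre ₂|²−|centre ₁|² = 0.0077;  |centre ₃|²−|centre ₁|² = 0.0067
linear system: -0.7234x+0.4495y = 0.0077−0.1752z; -0.7198x+-0.4433y = 0.0067−0.2164z
Cramer: x(z) = -0.0100+0.2715z;  y(z) = 0.0011+0.0472z
sphere 1 gives Az²+Bz+C=0 with A=1.0760, B=0.0230, C=-0.0955;  B²−4AC=0.4116;  roots -0.3088, 0.2875;  negative root z = -0.3088
x = -0.0939, y = -0.0135

(-0.0939, -0.0135, -0.3088)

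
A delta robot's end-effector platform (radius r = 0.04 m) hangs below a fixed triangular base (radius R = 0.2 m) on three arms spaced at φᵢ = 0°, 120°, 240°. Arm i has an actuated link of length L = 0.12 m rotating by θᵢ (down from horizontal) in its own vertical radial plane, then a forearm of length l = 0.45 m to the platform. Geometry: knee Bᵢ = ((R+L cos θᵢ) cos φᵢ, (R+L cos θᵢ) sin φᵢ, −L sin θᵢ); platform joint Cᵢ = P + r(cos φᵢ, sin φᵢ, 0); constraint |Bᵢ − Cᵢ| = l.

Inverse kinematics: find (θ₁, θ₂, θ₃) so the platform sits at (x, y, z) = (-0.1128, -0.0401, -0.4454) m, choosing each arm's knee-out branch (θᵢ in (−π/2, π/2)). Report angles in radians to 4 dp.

φ1=0.0° → target in arm frame (-0.1128, -0.0401)
  e−x'=0.2728;  (l²−L²−(e−x')²−y'²−z²)/2L = -0.3596
  √(A²+B²)=0.5223;  θ1 = -1.0212+2.3303 ≈ 1.3090
φ2=120.0° → target in arm frame (0.0217, 0.1177)
  A cos θ + B sin θ = C:  0.1383·cos θ + -0.4454·sin θ = -0.1803
  √(A²+B²)=0.4664;  θ2 = -1.2697+1.9678 ≈ 0.6981
arm 3 (φ=240.0°): x'=0.0911, y'=-0.0776
  A cos θ + B sin θ = C:  0.0689·cos θ + -0.4454·sin θ = -0.0877
  γ=atan2(-0.4454,0.0689)=-1.4174;  ψ=arccos(-0.1946)=1.7667;  θ3=γ+ψ≈0.3493

θ₁ = 1.3090, θ₂ = 0.6981, θ₃ = 0.3493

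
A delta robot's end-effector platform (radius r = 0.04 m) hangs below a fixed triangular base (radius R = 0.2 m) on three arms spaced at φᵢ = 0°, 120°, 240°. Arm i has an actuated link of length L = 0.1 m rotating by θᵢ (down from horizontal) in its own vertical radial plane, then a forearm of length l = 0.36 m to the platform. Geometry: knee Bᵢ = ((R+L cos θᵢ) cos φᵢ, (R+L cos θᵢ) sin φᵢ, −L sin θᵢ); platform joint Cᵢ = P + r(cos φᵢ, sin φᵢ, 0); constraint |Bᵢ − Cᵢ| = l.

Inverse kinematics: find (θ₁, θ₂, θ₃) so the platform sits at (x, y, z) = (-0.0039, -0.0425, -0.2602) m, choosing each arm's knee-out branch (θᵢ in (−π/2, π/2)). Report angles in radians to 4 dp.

rotate P by −φ1: (-0.0039, -0.0425, -0.2602)
  A=0.1639, B=-0.2602, C=(l²−L²−A²−y'²−z²)/(2L)=0.1161
  θ1 = atan2(B,A) + arccos(C/0.3075) = 0.1749
arm 2 (φ=120.0°): x'=-0.0349, y'=0.0246
  e−x'=0.1949;  (l²−L²−(e−x')²−y'²−z²)/2L = 0.0666
  θ2 = atan2(B,A) + arccos(C/0.3251) = 0.4364
φ3=240.0° → target in arm frame (0.0388, 0.0179)
  A cos θ + B sin θ = C:  0.1212·cos θ + -0.2602·sin θ = 0.1844
  √(A²+B²)=0.2871;  θ3 = -1.1347+0.8733 ≈ -0.2615

θ₁ = 0.1749, θ₂ = 0.4364, θ₃ = -0.2615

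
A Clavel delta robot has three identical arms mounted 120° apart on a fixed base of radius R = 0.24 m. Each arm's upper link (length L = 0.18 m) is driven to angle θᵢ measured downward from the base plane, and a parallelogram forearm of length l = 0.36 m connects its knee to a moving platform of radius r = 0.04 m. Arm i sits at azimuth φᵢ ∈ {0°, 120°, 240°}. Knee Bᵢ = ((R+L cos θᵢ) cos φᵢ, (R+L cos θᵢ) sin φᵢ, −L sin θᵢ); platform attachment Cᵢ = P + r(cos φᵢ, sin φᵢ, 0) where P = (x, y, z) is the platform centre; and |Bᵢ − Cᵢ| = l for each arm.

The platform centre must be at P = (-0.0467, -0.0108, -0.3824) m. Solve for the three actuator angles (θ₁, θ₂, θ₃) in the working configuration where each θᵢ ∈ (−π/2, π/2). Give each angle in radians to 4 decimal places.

θ₁ = 1.3092, θ₂ = 1.0471, θ₃ = 0.9601

rotate P by −φ1: (-0.0467, -0.0108, -0.3824)
  A cos θ + B sin θ = C:  0.2467·cos θ + -0.3824·sin θ = -0.3056
  γ=atan2(-0.3824,0.2467)=-0.9978;  ψ=arccos(-0.6715)=2.3070;  θ1=γ+ψ≈1.3092
φ2=120.0° → target in arm frame (0.0140, 0.0458)
  A cos θ + B sin θ = C:  0.1860·cos θ + -0.3824·sin θ = -0.2381
  γ=atan2(-0.3824,0.1860)=-1.1181;  ψ=arccos(-0.5600)=2.1652;  θ2=γ+ψ≈1.0471
rotate P by −φ3: (0.0327, -0.0350, -0.3824)
  A=0.1673, B=-0.3824, C=(l²−L²−A²−y'²−z²)/(2L)=-0.2174
  θ3 = atan2(B,A) + arccos(C/0.4174) = 0.9601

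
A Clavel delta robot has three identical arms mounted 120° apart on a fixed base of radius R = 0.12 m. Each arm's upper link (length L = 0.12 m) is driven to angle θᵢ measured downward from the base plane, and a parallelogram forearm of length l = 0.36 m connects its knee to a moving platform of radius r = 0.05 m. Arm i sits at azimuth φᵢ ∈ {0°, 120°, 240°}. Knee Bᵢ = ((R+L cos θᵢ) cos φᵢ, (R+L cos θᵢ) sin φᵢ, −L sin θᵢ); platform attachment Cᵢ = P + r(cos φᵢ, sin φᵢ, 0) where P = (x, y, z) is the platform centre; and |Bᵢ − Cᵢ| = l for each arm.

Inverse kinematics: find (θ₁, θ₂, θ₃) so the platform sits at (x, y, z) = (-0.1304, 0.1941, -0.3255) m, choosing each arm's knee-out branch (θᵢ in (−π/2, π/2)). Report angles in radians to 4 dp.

rotate P by −φ1: (-0.1304, 0.1941, -0.3255)
  e−x'=0.2004;  (l²−L²−(e−x')²−y'²−z²)/2L = -0.2858
  θ1 = atan2(B,A) + arccos(C/0.3822) = 1.3963
arm 2 (φ=120.0°): x'=0.2333, y'=0.0159
  A cos θ + B sin θ = C:  -0.1633·cos θ + -0.3255·sin θ = -0.0736
  γ=atan2(-0.3255,-0.1633)=-2.0358;  ψ=arccos(-0.2022)=1.7743;  θ2=γ+ψ≈-0.2614
rotate P by −φ3: (-0.1029, -0.2100, -0.3255)
  e−x'=0.1729;  (l²−L²−(e−x')²−y'²−z²)/2L = -0.2697
  θ3 = atan2(B,A) + arccos(C/0.3686) = 1.3093

θ₁ = 1.3963, θ₂ = -0.2614, θ₃ = 1.3093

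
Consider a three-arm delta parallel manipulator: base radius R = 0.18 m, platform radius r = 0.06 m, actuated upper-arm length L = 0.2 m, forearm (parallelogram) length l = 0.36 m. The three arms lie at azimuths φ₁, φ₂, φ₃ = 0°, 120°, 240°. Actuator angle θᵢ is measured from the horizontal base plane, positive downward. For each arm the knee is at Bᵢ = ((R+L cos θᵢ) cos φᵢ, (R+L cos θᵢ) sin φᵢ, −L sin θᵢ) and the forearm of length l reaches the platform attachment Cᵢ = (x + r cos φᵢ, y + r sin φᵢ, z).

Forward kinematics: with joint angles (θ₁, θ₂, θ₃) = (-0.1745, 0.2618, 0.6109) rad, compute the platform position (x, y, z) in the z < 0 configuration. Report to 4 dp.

(0.0601, 0.0347, -0.2151)

arm 1 at φ=0.0°: ρ1 = 0.3170;  S1 = (0.3170, 0.0000, 0.0347)
φ2=120.0°: virtual centre (-0.1566, 0.2712, -0.0518), radius l
φ3=240.0°: virtual centre (-0.1419, -0.2458, -0.1147), radius l
|S₂|²−|S₁|² = -0.0009;  |S₃|²−|S₁|² = -0.0080
linear system: -0.9471x+0.5425y = -0.0009−-0.1730z; -0.9178x+-0.4916y = -0.0080−-0.2989z
Cramer: x(z) = 0.0049-0.2565z;  y(z) = 0.0070-0.1291z
into |P−S₁|² = l²: 1.0825z² + 0.0889z + -0.0310 = 0;  Δ = 0.1421;  z = -0.2151 or 0.1331 → z<0 root = -0.2151
x = 0.0601, y = 0.0347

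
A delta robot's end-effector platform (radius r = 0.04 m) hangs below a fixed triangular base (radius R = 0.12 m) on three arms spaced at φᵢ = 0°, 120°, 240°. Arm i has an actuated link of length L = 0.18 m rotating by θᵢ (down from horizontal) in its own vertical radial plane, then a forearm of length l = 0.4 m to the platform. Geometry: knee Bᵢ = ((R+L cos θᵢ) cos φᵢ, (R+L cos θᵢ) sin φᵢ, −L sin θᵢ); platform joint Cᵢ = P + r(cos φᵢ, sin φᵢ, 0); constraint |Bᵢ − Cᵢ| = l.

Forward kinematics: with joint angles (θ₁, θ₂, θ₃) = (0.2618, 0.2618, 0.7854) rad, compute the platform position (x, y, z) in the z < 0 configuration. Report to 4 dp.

φ1=0.0°: virtual centre (0.2539, 0.0000, -0.0466), radius l
φ2=120.0°: virtual centre (-0.1269, 0.2199, -0.0466), radius l
φ3=240.0°: virtual centre (-0.1036, -0.1795, -0.1273), radius l
subtract pairs → two planes through P
linear system: -0.7616x+0.4397y = 0.0000−0.0000z; -0.7150x+-0.3590y = -0.0075−-0.1614z
det = 0.5878;  x = 0.0056+-0.1207z,  y = 0.0097+-0.2091z
into |P−O₁|² = l²: 1.0583z² + 0.1491z + -0.0961 = 0;  Δ = 0.4290;  z = -0.3799 or 0.2390 → z<0 root = -0.3799
x = 0.0514, y = 0.0891

(0.0514, 0.0891, -0.3799)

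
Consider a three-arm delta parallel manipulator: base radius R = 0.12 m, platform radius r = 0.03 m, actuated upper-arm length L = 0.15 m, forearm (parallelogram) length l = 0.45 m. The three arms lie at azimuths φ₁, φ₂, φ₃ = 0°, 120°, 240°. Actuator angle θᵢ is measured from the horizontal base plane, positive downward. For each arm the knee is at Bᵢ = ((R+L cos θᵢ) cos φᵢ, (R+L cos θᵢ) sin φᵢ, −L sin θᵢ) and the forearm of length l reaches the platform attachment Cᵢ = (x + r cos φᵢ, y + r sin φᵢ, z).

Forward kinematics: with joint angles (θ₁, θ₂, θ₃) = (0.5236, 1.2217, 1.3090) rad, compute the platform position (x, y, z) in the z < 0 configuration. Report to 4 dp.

(0.1496, 0.0175, -0.5191)

S1 = (0.2199·cos0.0°, 0.2199·sin0.0°, -0.0750) = (0.2199, 0.0000, -0.0750)
S2 = (0.1413·cos120.0°, 0.1413·sin120.0°, -0.1410) = (-0.0707, 0.1224, -0.1410)
arm 3 at φ=240.0°: e+L cos θ3 = 0.1288;  S3 = (-0.0644, -0.1116, -0.1449)
eliminate P² terms by subtracting sphere 1 from 2 and 3
linear system: -0.5811x+0.2448y = -0.0141−-0.1319z; -0.5686x+-0.2231y = -0.0164−-0.1398z
det = 0.2688;  x = 0.0267+-0.2367z,  y = 0.0055+-0.0231z
quadratic in z: (1.0566)z²+(0.2412)z+(-0.1595)=0, √Δ=0.8558 → z ∈ {-0.5191, 0.2908}; z = -0.5191 (taking z<0)
x = 0.1496, y = 0.0175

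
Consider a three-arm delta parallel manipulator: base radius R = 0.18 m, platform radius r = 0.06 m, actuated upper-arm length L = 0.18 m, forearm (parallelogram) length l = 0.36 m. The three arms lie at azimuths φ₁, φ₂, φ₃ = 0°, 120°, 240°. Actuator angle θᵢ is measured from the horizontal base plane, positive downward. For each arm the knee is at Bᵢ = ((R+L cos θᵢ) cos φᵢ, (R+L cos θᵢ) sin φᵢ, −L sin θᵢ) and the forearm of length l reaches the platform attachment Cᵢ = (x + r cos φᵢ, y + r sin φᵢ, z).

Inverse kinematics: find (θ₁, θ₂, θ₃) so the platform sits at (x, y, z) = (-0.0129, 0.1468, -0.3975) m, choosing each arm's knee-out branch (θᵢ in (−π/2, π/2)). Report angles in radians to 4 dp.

φ1=0.0° → target in arm frame (-0.0129, 0.1468)
  e−x'=0.1329;  (l²−L²−(e−x')²−y'²−z²)/2L = -0.2778
  γ=atan2(-0.3975,0.1329)=-1.2481;  ψ=arccos(-0.6629)=2.2955;  θ1=γ+ψ≈1.0473
φ2=120.0° → target in arm frame (0.1336, -0.0622)
  A cos θ + B sin θ = C:  -0.0136·cos θ + -0.3975·sin θ = -0.1802
  γ=atan2(-0.3975,-0.0136)=-1.6050;  ψ=arccos(-0.4530)=2.0409;  θ2=γ+ψ≈0.4360
rotate P by −φ3: (-0.1207, -0.0846, -0.3975)
  A cos θ + B sin θ = C:  0.2407·cos θ + -0.3975·sin θ = -0.3497
  γ=atan2(-0.3975,0.2407)=-1.0263;  ψ=arccos(-0.7525)=2.4227;  θ3=γ+ψ≈1.3963

θ₁ = 1.0473, θ₂ = 0.4360, θ₃ = 1.3963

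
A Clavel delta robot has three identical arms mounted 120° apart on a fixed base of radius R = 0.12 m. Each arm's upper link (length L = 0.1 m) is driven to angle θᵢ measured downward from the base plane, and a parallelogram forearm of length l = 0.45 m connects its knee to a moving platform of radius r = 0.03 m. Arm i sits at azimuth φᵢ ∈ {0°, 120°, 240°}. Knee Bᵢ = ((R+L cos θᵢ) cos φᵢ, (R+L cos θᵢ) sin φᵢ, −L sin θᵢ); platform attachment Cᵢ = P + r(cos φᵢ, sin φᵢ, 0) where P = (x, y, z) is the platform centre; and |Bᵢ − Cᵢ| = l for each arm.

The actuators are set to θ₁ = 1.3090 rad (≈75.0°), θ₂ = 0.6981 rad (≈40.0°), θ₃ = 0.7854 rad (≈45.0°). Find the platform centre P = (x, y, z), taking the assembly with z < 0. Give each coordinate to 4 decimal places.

arm 1 at φ=0.0°: (R−r)+L cos θ1 = 0.1159;  O1 = (0.1159, 0.0000, -0.0966)
φ2=120.0°: virtual centre (-0.0833, 0.1443, -0.0643), radius l
O3 = (0.1607·cos240.0°, 0.1607·sin240.0°, -0.0707) = (-0.0804, -0.1392, -0.0707)
eliminate P² terms by subtracting sphere 1 from 2 and 3
[-0.3984 0.2886 0.0646]·P = 0.0091;  [-0.3925 -0.2784 0.0518]·P = 0.0081
det = 0.2241;  x = -0.0217+0.1469z,  y = 0.0016+-0.0212z
into |P−O₁|² = l²: 1.0220z² + 0.1527z + -0.1742 = 0;  Δ = 0.7356;  z = -0.4943 or 0.3449 → z<0 root = -0.4943
x = -0.0943, y = 0.0121

(-0.0943, 0.0121, -0.4943)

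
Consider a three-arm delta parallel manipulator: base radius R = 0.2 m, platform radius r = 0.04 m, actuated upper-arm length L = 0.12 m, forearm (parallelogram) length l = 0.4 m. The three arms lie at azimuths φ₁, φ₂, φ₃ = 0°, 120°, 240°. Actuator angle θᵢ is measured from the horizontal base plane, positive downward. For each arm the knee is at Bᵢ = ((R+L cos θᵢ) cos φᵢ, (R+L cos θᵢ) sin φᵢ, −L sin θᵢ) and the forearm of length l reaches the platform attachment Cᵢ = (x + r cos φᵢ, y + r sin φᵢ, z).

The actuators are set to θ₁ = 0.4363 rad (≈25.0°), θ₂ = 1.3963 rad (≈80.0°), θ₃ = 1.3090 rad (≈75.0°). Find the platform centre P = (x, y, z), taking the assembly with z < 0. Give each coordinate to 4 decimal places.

(0.1136, -0.0098, -0.4193)

arm 1 at φ=0.0°: ρ1 = 0.2688;  S1 = (0.2688, 0.0000, -0.0507)
S2 = (0.1808·cos120.0°, 0.1808·sin120.0°, -0.1182) = (-0.0904, 0.1566, -0.1182)
φ3=240.0°: virtual centre (-0.0955, -0.1655, -0.1159), radius l
eliminate P² terms by subtracting sphere 1 from 2 and 3
plane₁₂: -0.7184x+0.3132y+-0.1349z = -0.0281
det = 0.4659;  x = 0.0367+-0.1835z,  y = -0.0057+0.0100z
quadratic in z: (1.0338)z²+(0.1865)z+(-0.1035)=0, √Δ=0.6804 → z ∈ {-0.4193, 0.2389}; z = -0.4193 (taking z<0)
x = 0.1136, y = -0.0098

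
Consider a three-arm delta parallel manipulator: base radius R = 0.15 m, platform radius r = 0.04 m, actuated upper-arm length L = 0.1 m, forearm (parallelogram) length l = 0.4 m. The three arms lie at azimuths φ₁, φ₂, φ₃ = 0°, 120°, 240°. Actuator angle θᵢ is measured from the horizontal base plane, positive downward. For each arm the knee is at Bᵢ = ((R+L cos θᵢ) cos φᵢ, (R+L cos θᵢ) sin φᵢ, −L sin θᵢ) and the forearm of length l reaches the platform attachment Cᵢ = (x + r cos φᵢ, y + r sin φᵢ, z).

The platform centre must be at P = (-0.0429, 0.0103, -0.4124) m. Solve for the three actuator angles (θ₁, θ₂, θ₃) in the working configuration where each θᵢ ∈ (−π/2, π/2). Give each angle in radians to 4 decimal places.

arm 1 (φ=0.0°): x'=-0.0429, y'=0.0103
  A=0.1529, B=-0.4124, C=(l²−L²−A²−y'²−z²)/(2L)=-0.2178
  γ=atan2(-0.4124,0.1529)=-1.2158;  ψ=arccos(-0.4952)=2.0888;  θ1=γ+ψ≈0.8731
arm 2 (φ=120.0°): x'=0.0304, y'=0.0320
  A cos θ + B sin θ = C:  0.0796·cos θ + -0.4124·sin θ = -0.1372
  √(A²+B²)=0.4200;  θ2 = -1.3801+1.9035 ≈ 0.5235
φ3=240.0° → target in arm frame (0.0125, -0.0423)
  e−x'=0.0975;  (l²−L²−(e−x')²−y'²−z²)/2L = -0.1568
  θ3 = atan2(B,A) + arccos(C/0.4238) = 0.6112

θ₁ = 0.8731, θ₂ = 0.5235, θ₃ = 0.6112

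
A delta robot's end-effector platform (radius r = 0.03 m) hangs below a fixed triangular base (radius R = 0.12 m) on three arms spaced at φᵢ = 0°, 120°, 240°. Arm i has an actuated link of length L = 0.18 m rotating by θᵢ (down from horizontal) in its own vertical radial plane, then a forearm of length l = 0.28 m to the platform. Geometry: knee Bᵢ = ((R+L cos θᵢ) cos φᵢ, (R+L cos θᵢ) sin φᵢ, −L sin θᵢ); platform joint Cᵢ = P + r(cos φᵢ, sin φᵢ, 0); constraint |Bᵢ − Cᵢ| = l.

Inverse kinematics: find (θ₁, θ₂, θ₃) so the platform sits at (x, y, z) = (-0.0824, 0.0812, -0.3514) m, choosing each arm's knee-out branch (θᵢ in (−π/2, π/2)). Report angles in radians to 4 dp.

θ₁ = 1.3962, θ₂ = 0.6107, θ₃ = 1.2217

arm 1 (φ=0.0°): x'=-0.0824, y'=0.0812
  e−x'=0.1724;  (l²−L²−(e−x')²−y'²−z²)/2L = -0.3161
  θ1 = atan2(B,A) + arccos(C/0.3914) = 1.3962
arm 2 (φ=120.0°): x'=0.1115, y'=0.0308
  A cos θ + B sin θ = C:  -0.0215·cos θ + -0.3514·sin θ = -0.2191
  γ=atan2(-0.3514,-0.0215)=-1.6320;  ψ=arccos(-0.6225)=2.2427;  θ2=γ+ψ≈0.6107
arm 3 (φ=240.0°): x'=-0.0291, y'=-0.1120
  A cos θ + B sin θ = C:  0.1191·cos θ + -0.3514·sin θ = -0.2895
  √(A²+B²)=0.3710;  θ3 = -1.2440+2.4657 ≈ 1.2217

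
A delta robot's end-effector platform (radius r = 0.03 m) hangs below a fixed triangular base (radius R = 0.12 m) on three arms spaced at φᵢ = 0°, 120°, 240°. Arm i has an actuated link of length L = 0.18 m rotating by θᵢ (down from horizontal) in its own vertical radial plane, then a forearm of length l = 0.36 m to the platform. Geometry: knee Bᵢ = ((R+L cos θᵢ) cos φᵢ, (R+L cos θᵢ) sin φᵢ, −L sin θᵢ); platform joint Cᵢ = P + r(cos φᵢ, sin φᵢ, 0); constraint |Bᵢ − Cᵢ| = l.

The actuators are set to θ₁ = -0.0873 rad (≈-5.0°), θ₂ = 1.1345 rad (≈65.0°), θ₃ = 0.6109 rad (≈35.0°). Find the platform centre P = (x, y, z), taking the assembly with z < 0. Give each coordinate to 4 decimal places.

(0.1493, -0.0872, -0.3123)

φ1=0.0°: virtual centre (0.2693, 0.0000, 0.0157), radius l
O2 = (0.1661·cos120.0°, 0.1661·sin120.0°, -0.1631) = (-0.0830, 0.1438, -0.1631)
φ3=240.0°: virtual centre (-0.1187, -0.2056, -0.1032), radius l
eliminate P² terms by subtracting sphere 1 from 2 and 3
linear system: -0.7047x+0.2876y = -0.0186−-0.3577z; -0.7761x+-0.4113y = -0.0057−-0.2379z
det = 0.5130;  x = 0.0181+-0.4201z,  y = -0.0202+0.2143z
into |P−O₁|² = l²: 1.2224z² + 0.1710z + -0.0658 = 0;  Δ = 0.3512;  z = -0.3123 or 0.1725 → z<0 root = -0.3123
x = 0.1493, y = -0.0872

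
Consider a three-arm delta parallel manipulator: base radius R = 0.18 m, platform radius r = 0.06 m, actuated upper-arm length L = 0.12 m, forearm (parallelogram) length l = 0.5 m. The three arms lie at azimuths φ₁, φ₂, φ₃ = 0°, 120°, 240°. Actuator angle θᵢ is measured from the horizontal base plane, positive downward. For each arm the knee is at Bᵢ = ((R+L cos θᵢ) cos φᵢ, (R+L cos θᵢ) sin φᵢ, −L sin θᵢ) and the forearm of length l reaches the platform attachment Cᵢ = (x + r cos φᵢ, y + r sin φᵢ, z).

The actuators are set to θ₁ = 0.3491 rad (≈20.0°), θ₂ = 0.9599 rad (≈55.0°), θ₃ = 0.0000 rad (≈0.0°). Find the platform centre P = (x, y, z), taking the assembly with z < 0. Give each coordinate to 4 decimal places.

arm 1 at φ=0.0°: (R−r)+L cos θ1 = 0.2328;  S1 = (0.2328, 0.0000, -0.0410)
S2 = (0.1888·cos120.0°, 0.1888·sin120.0°, -0.0983) = (-0.0944, 0.1635, -0.0983)
φ3=240.0°: virtual centre (-0.1200, -0.2078, 0.0000), radius l
subtract pairs → two planes through P
linear system: -0.6544x+0.3271y = -0.0105−-0.1145z; -0.7055x+-0.4157y = 0.0017−0.0821z
Cramer: x(z) = 0.0076-0.0413z;  y(z) = -0.0171+0.2675z
quadratic in z: (1.0733)z²+(0.0916)z+(-0.1973)=0, √Δ=0.9249 → z ∈ {-0.4735, 0.3882}; z = -0.4735 (taking z<0)
x = 0.0271, y = -0.1437

(0.0271, -0.1437, -0.4735)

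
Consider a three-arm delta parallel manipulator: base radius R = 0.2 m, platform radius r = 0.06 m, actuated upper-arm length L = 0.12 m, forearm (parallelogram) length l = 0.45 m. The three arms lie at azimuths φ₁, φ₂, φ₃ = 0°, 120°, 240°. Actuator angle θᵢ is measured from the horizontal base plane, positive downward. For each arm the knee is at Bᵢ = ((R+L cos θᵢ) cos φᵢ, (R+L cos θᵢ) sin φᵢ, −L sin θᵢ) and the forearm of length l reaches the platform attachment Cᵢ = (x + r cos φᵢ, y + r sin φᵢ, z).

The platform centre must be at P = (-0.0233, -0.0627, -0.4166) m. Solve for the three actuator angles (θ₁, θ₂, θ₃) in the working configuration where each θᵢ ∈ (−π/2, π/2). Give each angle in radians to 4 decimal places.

arm 1 (φ=0.0°): x'=-0.0233, y'=-0.0627
  e−x'=0.1633;  (l²−L²−(e−x')²−y'²−z²)/2L = -0.0669
  θ1 = atan2(B,A) + arccos(C/0.4475) = 0.5236
arm 2 (φ=120.0°): x'=-0.0426, y'=0.0515
  A cos θ + B sin θ = C:  0.1826·cos θ + -0.4166·sin θ = -0.0895
  √(A²+B²)=0.4549;  θ2 = -1.1576+1.7688 ≈ 0.6112
arm 3 (φ=240.0°): x'=0.0659, y'=0.0112
  A cos θ + B sin θ = C:  0.0741·cos θ + -0.4166·sin θ = 0.0372
  θ3 = atan2(B,A) + arccos(C/0.4231) = 0.0878

θ₁ = 0.5236, θ₂ = 0.6112, θ₃ = 0.0878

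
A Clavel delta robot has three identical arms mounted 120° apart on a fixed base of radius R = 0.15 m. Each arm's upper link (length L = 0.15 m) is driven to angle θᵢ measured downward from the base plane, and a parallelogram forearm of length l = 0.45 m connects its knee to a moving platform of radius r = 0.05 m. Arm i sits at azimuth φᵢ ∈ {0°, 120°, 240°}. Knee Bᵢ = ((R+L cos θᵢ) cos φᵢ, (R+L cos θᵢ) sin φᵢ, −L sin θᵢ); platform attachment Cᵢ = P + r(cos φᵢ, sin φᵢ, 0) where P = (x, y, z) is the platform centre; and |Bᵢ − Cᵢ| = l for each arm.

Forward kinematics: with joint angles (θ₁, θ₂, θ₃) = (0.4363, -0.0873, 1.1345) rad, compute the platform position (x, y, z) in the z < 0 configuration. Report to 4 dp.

(0.0281, 0.1983, -0.4098)

φ1=0.0°: virtual centre (0.2359, 0.0000, -0.0634), radius l
φ2=120.0°: virtual centre (-0.1247, 0.2160, 0.0131), radius l
φ3=240.0°: virtual centre (-0.0817, -0.1415, -0.1359), radius l
subtract pairs → two planes through P
[-0.7213 0.4320 0.1529]·P = 0.0027;  [-0.6353 -0.2830 -0.1451]·P = -0.0145
Cramer: x(z) = 0.0115-0.0406z;  y(z) = 0.0255-0.4217z
sphere 1 gives Az²+Bz+C=0 with A=1.1795, B=0.1235, C=-0.1475;  B²−4AC=0.7110;  roots -0.4098, 0.3051;  negative root z = -0.4098
x = 0.0281, y = 0.1983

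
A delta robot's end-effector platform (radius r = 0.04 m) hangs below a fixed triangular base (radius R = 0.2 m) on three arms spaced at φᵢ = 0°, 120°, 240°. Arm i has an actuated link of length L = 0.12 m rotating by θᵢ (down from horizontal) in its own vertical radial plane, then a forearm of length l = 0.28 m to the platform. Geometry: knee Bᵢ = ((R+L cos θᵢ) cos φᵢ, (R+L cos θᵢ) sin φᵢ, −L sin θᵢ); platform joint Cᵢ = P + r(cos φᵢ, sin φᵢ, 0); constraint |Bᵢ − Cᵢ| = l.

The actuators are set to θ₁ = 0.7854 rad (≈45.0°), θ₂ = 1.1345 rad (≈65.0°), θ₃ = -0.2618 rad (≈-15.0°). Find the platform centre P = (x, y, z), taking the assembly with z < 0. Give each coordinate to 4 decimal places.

(-0.0135, -0.0769, -0.1604)

φ1=0.0°: virtual centre (0.2449, 0.0000, -0.0849), radius l
φ2=120.0°: virtual centre (-0.1054, 0.1825, -0.1088), radius l
arm 3 at φ=240.0°: (R−r)+L cos θ3 = 0.2759;  O3 = (-0.1380, -0.2389, 0.0311)
eliminate P² terms by subtracting sphere 1 from 2 and 3
[-0.7004 0.3650 -0.0478]·P = -0.0109;  [-0.7656 -0.4779 0.2318]·P = 0.0099
det = 0.6141;  x = 0.0026+0.1006z,  y = -0.0250+0.3240z
into |P−O₁|² = l²: 1.1151z² + 0.1048z + -0.0119 = 0;  Δ = 0.0640;  z = -0.1604 or 0.0665 → z<0 root = -0.1604
x = -0.0135, y = -0.0769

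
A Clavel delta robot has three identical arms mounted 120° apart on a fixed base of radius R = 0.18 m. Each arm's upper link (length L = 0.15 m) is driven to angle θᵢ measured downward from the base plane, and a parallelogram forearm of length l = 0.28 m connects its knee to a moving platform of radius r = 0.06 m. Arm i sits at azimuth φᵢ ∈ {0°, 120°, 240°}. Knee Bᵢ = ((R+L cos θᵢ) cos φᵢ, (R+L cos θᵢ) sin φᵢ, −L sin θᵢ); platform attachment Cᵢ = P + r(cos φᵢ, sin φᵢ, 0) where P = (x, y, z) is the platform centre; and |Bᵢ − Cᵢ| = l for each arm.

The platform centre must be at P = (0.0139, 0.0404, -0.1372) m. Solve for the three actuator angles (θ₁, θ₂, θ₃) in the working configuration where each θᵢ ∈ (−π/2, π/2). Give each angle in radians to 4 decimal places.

θ₁ = 0.1748, θ₂ = 0.0002, θ₃ = 0.6977

φ1=0.0° → target in arm frame (0.0139, 0.0404)
  e−x'=0.1061;  (l²−L²−(e−x')²−y'²−z²)/2L = 0.0806
  θ1 = atan2(B,A) + arccos(C/0.1734) = 0.1748
arm 2 (φ=120.0°): x'=0.0280, y'=-0.0322
  A cos θ + B sin θ = C:  0.0920·cos θ + -0.1372·sin θ = 0.0919
  θ2 = atan2(B,A) + arccos(C/0.1652) = 0.0002
arm 3 (φ=240.0°): x'=-0.0419, y'=-0.0082
  A cos θ + B sin θ = C:  0.1619·cos θ + -0.1372·sin θ = 0.0360
  γ=atan2(-0.1372,0.1619)=-0.7029;  ψ=arccos(0.1694)=1.4006;  θ3=γ+ψ≈0.6977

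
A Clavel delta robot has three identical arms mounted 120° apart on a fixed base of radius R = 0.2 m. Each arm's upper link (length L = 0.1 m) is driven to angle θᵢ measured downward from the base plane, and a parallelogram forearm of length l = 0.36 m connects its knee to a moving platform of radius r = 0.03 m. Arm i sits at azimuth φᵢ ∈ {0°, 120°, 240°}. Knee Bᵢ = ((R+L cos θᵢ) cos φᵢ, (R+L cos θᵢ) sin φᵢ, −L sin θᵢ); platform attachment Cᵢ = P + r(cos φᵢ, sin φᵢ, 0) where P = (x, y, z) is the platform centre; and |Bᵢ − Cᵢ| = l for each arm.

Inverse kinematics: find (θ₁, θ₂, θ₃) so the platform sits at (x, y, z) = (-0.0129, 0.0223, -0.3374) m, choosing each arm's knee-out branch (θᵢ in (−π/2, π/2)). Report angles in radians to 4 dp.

θ₁ = 0.8728, θ₂ = 0.6104, θ₃ = 0.8725

φ1=0.0° → target in arm frame (-0.0129, 0.0223)
  A cos θ + B sin θ = C:  0.1829·cos θ + -0.3374·sin θ = -0.1409
  θ1 = atan2(B,A) + arccos(C/0.3838) = 0.8728
rotate P by −φ2: (0.0258, 0.0000, -0.3374)
  A=0.1442, B=-0.3374, C=(l²−L²−A²−y'²−z²)/(2L)=-0.0752
  γ=atan2(-0.3374,0.1442)=-1.1668;  ψ=arccos(-0.2050)=1.7772;  θ2=γ+ψ≈0.6104
rotate P by −φ3: (-0.0129, -0.0223, -0.3374)
  e−x'=0.1829;  (l²−L²−(e−x')²−y'²−z²)/2L = -0.1409
  √(A²+B²)=0.3838;  θ3 = -1.0741+1.9467 ≈ 0.8725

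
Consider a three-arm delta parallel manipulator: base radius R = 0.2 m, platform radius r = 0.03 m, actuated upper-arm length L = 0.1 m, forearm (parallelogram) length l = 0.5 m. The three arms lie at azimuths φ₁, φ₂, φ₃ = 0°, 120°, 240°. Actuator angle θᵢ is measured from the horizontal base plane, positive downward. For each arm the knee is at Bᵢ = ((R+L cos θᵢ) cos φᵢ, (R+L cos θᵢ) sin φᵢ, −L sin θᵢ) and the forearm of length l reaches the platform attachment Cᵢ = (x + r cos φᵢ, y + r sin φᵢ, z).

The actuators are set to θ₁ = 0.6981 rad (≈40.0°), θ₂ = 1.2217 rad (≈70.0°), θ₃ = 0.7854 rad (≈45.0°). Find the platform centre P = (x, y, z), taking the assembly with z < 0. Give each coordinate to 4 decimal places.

S1 = (0.2466·cos0.0°, 0.2466·sin0.0°, -0.0643) = (0.2466, 0.0000, -0.0643)
arm 2 at φ=120.0°: ρ2 = 0.2042;  S2 = (-0.1021, 0.1768, -0.0940)
arm 3 at φ=240.0°: ρ3 = 0.2407;  S3 = (-0.1204, -0.2085, -0.0707)
|S₂|²−|S₁|² = -0.0144;  |S₃|²−|S₁|² = -0.0020
[-0.6974 0.3537 -0.0594]·P = -0.0144;  [-0.7339 -0.4169 -0.0129]·P = -0.0020
det = 0.5504;  x = 0.0122+-0.0533z,  y = -0.0167+0.0629z
into |P−S₁|² = l²: 1.0068z² + 0.1514z + -0.1906 = 0;  Δ = 0.7907;  z = -0.5168 or 0.3664 → z<0 root = -0.5168
x = 0.0397, y = -0.0492

(0.0397, -0.0492, -0.5168)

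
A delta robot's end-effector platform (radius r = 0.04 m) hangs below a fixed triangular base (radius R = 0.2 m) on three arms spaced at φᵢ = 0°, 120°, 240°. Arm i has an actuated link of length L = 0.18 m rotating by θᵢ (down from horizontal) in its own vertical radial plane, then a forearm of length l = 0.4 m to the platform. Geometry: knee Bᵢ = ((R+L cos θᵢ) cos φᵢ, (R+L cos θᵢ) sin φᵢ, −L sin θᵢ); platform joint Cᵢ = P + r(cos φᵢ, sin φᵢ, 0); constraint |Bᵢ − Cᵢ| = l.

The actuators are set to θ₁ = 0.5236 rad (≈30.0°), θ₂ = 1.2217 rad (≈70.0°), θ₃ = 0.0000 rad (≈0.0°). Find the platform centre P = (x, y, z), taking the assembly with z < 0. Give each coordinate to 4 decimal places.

φ1=0.0°: virtual centre (0.3159, 0.0000, -0.0900), radius l
centre 2 = (0.2216·cos120.0°, 0.2216·sin120.0°, -0.1691) = (-0.1108, 0.1919, -0.1691)
φ3=240.0°: virtual centre (-0.1700, -0.2944, 0.0000), radius l
eliminate P² terms by subtracting sphere 1 from 2 and 3
[-0.8533 0.3838 -0.1583]·P = -0.0302;  [-0.9718 -0.5889 0.1800]·P = 0.0077
Cramer: x(z) = 0.0169-0.0276z;  y(z) = -0.0410+0.3511z
into |P−centre ₁|² = l²: 1.1241z² + 0.1677z + -0.0608 = 0;  Δ = 0.3017;  z = -0.3189 or 0.1697 → z<0 root = -0.3189
x = 0.0257, y = -0.1530

(0.0257, -0.1530, -0.3189)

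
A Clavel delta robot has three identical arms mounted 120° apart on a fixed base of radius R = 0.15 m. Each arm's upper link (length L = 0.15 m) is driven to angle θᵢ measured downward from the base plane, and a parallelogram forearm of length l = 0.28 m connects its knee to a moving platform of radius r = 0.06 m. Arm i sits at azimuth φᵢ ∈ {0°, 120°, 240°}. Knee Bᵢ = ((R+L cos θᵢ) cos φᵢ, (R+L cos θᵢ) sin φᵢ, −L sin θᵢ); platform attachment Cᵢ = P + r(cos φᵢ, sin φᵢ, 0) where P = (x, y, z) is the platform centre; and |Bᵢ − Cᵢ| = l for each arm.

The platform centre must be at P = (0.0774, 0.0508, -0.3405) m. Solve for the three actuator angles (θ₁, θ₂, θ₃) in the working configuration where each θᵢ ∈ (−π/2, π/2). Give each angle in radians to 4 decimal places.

arm 1 (φ=0.0°): x'=0.0774, y'=0.0508
  A cos θ + B sin θ = C:  0.0126·cos θ + -0.3405·sin θ = -0.2093
  √(A²+B²)=0.3407;  θ1 = -1.5338+2.2321 ≈ 0.6983
arm 2 (φ=120.0°): x'=0.0053, y'=-0.0924
  A=0.0847, B=-0.3405, C=(l²−L²−A²−y'²−z²)/(2L)=-0.2525
  √(A²+B²)=0.3509;  θ2 = -1.3270+2.3742 ≈ 1.0472
φ3=240.0° → target in arm frame (-0.0827, 0.0416)
  A=0.1727, B=-0.3405, C=(l²−L²−A²−y'²−z²)/(2L)=-0.3053
  γ=atan2(-0.3405,0.1727)=-1.1014;  ψ=arccos(-0.7997)=2.4976;  θ3=γ+ψ≈1.3962

θ₁ = 0.6983, θ₂ = 1.0472, θ₃ = 1.3962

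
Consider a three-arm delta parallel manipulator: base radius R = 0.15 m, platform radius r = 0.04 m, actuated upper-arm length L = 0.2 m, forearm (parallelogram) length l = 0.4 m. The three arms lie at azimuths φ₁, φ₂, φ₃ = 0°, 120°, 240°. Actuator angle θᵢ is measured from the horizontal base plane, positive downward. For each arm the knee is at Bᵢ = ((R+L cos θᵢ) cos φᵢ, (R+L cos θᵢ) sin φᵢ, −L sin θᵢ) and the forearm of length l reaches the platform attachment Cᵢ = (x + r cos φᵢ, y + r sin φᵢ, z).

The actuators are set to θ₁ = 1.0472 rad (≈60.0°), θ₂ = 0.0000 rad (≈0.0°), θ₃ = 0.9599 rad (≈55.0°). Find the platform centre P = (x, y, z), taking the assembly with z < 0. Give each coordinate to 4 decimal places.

(-0.1029, 0.1440, -0.3766)

O1 = (0.2100·cos0.0°, 0.2100·sin0.0°, -0.1732) = (0.2100, 0.0000, -0.1732)
O2 = (0.3100·cos120.0°, 0.3100·sin120.0°, 0.0000) = (-0.1550, 0.2685, 0.0000)
O3 = (0.2247·cos240.0°, 0.2247·sin240.0°, -0.1638) = (-0.1124, -0.1946, -0.1638)
|O₂|²−|O₁|² = 0.0220;  |O₃|²−|O₁|² = 0.0032
linear system: -0.7300x+0.5369y = 0.0220−0.3464z; -0.6447x+-0.3892y = 0.0032−0.0188z
Cramer: x(z) = -0.0163+0.2299z;  y(z) = 0.0188-0.3326z
into |P−O₁|² = l²: 1.1635z² + 0.2299z + -0.0784 = 0;  Δ = 0.4178;  z = -0.3766 or 0.1790 → z<0 root = -0.3766
x = -0.1029, y = 0.1440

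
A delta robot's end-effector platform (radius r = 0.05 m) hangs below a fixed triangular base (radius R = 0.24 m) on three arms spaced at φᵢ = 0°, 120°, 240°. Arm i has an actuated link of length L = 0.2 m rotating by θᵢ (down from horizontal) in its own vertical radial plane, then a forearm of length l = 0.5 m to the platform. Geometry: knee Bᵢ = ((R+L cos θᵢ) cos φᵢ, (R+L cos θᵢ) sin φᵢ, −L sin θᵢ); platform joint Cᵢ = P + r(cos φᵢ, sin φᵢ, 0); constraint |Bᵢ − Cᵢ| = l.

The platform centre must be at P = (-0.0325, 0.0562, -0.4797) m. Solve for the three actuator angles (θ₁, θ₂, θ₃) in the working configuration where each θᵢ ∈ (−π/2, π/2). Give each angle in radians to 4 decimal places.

φ1=0.0° → target in arm frame (-0.0325, 0.0562)
  A cos θ + B sin θ = C:  0.2225·cos θ + -0.4797·sin θ = -0.1819
  √(A²+B²)=0.5288;  θ1 = -1.1365+1.9220 ≈ 0.7855
arm 2 (φ=120.0°): x'=0.0649, y'=0.0000
  e−x'=0.1251;  (l²−L²−(e−x')²−y'²−z²)/2L = -0.0894
  γ=atan2(-0.4797,0.1251)=-1.3157;  ψ=arccos(-0.1803)=1.7521;  θ2=γ+ψ≈0.4364
φ3=240.0° → target in arm frame (-0.0324, -0.0562)
  e−x'=0.2224;  (l²−L²−(e−x')²−y'²−z²)/2L = -0.1819
  γ=atan2(-0.4797,0.2224)=-1.1366;  ψ=arccos(-0.3440)=1.9219;  θ3=γ+ψ≈0.7853

θ₁ = 0.7855, θ₂ = 0.4364, θ₃ = 0.7853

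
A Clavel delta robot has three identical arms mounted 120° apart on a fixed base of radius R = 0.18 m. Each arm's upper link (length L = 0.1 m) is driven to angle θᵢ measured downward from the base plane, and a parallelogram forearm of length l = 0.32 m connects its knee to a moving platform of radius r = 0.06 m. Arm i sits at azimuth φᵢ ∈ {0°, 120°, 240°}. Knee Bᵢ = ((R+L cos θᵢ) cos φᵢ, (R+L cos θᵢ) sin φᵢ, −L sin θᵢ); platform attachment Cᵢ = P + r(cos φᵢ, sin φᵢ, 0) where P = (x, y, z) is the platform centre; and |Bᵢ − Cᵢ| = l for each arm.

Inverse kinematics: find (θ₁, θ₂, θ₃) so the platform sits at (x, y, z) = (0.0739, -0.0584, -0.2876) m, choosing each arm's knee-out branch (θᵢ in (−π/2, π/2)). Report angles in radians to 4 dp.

arm 1 (φ=0.0°): x'=0.0739, y'=-0.0584
  A cos θ + B sin θ = C:  0.0461·cos θ + -0.2876·sin θ = 0.0208
  θ1 = atan2(B,A) + arccos(C/0.2913) = 0.0876
rotate P by −φ2: (-0.0875, -0.0348, -0.2876)
  A=0.2075, B=-0.2876, C=(l²−L²−A²−y'²−z²)/(2L)=-0.1730
  √(A²+B²)=0.3547;  θ2 = -0.9457+2.0802 ≈ 1.1345
φ3=240.0° → target in arm frame (0.0136, 0.0932)
  A cos θ + B sin θ = C:  0.1064·cos θ + -0.2876·sin θ = -0.0516
  √(A²+B²)=0.3066;  θ3 = -1.2165+1.7398 ≈ 0.5233

θ₁ = 0.0876, θ₂ = 1.1345, θ₃ = 0.5233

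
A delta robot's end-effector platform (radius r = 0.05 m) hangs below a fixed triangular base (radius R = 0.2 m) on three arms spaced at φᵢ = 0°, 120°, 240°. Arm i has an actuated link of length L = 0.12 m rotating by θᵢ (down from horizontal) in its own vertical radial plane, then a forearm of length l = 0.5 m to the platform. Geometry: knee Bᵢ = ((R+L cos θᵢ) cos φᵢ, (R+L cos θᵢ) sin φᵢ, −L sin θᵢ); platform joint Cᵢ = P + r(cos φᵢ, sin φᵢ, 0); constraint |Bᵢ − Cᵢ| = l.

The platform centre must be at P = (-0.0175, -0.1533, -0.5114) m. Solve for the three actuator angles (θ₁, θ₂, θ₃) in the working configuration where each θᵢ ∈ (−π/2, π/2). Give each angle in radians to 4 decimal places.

φ1=0.0° → target in arm frame (-0.0175, -0.1533)
  A cos θ + B sin θ = C:  0.1675·cos θ + -0.5114·sin θ = -0.3229
  θ1 = atan2(B,A) + arccos(C/0.5381) = 0.9600
φ2=120.0° → target in arm frame (-0.1240, 0.0918)
  e−x'=0.2740;  (l²−L²−(e−x')²−y'²−z²)/2L = -0.4560
  γ=atan2(-0.5114,0.2740)=-1.0789;  ψ=arccos(-0.7860)=2.4750;  θ2=γ+ψ≈1.3961
rotate P by −φ3: (0.1415, 0.0615, -0.5114)
  e−x'=0.0085;  (l²−L²−(e−x')²−y'²−z²)/2L = -0.1241
  √(A²+B²)=0.5115;  θ3 = -1.5542+1.8159 ≈ 0.2617

θ₁ = 0.9600, θ₂ = 1.3961, θ₃ = 0.2617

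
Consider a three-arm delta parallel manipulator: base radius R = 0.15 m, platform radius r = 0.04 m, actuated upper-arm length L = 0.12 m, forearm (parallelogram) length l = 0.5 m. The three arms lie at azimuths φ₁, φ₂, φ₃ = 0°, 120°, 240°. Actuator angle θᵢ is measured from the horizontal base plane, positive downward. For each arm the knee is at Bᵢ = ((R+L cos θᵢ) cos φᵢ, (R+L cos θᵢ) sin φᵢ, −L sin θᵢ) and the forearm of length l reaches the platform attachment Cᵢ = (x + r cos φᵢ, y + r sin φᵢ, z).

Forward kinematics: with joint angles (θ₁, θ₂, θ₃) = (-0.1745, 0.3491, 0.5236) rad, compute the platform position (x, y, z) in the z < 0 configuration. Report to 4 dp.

arm 1 at φ=0.0°: e+L cos θ1 = 0.2282;  O1 = (0.2282, 0.0000, 0.0208)
φ2=120.0°: virtual centre (-0.1114, 0.1929, -0.0410), radius l
φ3=240.0°: virtual centre (-0.1070, -0.1853, -0.0600), radius l
eliminate P² terms by subtracting sphere 1 from 2 and 3
plane₁₂: -0.6791x+0.3858y+-0.1238z = -0.0012
Cramer: x(z) = 0.0032-0.2121z;  y(z) = 0.0026-0.0526z
sphere 1 gives Az²+Bz+C=0 with A=1.0478, B=0.0535, C=-0.1990;  B²−4AC=0.8367;  roots -0.4620, 0.4110;  negative root z = -0.4620
x = 0.1012, y = 0.0269

(0.1012, 0.0269, -0.4620)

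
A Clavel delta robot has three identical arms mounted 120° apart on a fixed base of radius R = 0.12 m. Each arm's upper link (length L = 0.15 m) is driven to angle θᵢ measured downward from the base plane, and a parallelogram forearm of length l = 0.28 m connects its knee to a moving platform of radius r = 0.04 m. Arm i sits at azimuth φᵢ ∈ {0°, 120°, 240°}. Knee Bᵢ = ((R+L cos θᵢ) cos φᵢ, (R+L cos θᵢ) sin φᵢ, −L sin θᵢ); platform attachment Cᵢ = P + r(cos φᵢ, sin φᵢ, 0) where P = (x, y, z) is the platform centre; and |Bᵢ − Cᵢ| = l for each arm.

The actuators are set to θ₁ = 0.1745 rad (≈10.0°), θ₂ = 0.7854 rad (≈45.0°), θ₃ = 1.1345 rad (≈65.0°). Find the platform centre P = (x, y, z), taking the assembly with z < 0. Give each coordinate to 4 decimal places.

(0.1023, 0.0481, -0.2717)

φ1=0.0°: virtual centre (0.2277, 0.0000, -0.0260), radius l
centre 2 = (0.1861·cos120.0°, 0.1861·sin120.0°, -0.1061) = (-0.0930, 0.1611, -0.1061)
φ3=240.0°: virtual centre (-0.0717, -0.1242, -0.1359), radius l
|centre ₂|²−|centre ₁|² = -0.0067;  |centre ₃|²−|centre ₁|² = -0.0135
linear system: -0.6415x+0.3223y = -0.0067−-0.1600z; -0.5988x+-0.2484y = -0.0135−-0.2198z
Cramer: x(z) = 0.0170-0.3139z;  y(z) = 0.0132-0.1282z
into |P−centre ₁|² = l²: 1.1150z² + 0.1810z + -0.0332 = 0;  Δ = 0.1806;  z = -0.2717 or 0.1094 → z<0 root = -0.2717
x = 0.1023, y = 0.0481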